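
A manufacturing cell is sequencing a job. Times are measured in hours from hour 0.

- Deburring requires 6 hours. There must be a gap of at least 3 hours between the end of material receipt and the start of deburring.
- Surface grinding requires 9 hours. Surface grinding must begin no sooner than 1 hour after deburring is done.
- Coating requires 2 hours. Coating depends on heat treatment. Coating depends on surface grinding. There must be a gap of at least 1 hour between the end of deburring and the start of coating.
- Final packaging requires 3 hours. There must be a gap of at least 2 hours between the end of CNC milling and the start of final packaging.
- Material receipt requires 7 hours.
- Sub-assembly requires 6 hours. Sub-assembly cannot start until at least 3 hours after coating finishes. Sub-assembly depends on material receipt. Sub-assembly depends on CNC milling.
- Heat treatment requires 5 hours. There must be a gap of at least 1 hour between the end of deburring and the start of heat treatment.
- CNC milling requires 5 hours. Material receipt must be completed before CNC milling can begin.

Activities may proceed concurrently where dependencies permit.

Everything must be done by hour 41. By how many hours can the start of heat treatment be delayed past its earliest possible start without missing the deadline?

8

Material receipt has no prerequisites, so it starts at hour 0 and finishes at hour 7.
Deburring cannot begin until material receipt (finishes hour 7, plus 3-hour gap → hour 10). It runs from hour 10 to 10 + 6 = hour 16.
Heat treatment waits on deburring (finishes hour 16, plus 1-hour gap → hour 17), so it starts at hour 17 and finishes at 17 + 5 = hour 22.

Working backward from the deadline:
To finish by hour 41, sub-assembly (duration 6) must start no later than hour 35.
Since sub-assembly (must start by hour 35, minus 3-hour gap → hour 32) depends on it, coating must finish by hour 32. Backing off its 2-hour duration gives a latest start of hour 30.
Heat treatment feeds into coating (must start by hour 30); so heat treatment must finish by hour 30 and therefore start by hour 25.
So heat treatment can start as early as hour 17 and as late as hour 25, giving 25 − 17 = 8 hours of slack.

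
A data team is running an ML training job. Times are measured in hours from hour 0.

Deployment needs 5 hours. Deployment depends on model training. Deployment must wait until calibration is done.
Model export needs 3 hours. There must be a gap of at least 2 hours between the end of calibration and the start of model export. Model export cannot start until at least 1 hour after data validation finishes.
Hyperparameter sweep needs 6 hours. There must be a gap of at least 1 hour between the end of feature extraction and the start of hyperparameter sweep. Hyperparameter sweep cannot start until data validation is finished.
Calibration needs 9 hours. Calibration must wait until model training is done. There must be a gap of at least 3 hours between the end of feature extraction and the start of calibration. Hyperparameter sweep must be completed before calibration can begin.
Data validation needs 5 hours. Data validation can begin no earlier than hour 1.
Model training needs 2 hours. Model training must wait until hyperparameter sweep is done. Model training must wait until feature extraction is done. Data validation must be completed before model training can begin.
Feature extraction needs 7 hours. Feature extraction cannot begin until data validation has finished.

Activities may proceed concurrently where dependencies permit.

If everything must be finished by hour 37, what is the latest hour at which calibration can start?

23

To finish by hour 37, model export (duration 3) must start no later than hour 34.
Deployment must finish by hour 37; it takes 5 hours, so it must start by 37 − 5 = hour 32.
Calibration has several dependents: model export (must start by hour 34, minus 2-hour gap → hour 32); deployment (must start by hour 32). The earliest of those limits is hour 32, so calibration must start by 32 − 9 = hour 23.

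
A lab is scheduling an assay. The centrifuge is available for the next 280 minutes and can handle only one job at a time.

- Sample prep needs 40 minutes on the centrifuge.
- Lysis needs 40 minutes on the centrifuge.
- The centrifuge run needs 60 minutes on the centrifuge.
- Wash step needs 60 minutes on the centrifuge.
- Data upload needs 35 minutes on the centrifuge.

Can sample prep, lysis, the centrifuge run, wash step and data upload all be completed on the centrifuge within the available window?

Running back to back, the jobs need 40 + 40 + 60 + 60 + 35 = 235 minutes on the centrifuge.
Since 235 ≤ 280, they fit within the window.

Yes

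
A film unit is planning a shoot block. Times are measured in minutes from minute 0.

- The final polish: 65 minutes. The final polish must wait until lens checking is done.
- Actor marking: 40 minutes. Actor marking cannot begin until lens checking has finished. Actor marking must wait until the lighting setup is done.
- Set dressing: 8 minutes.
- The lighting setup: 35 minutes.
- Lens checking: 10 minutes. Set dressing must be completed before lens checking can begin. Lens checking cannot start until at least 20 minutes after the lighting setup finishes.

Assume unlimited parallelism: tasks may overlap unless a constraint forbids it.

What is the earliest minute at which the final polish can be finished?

The lighting setup has no prerequisites, so it starts at minute 0 and finishes at minute 35.
Set dressing has no prerequisites, so it starts at minute 0 and finishes at minute 8.
Lens checking has to wait for set dressing (finishes minute 8); the lighting setup (finishes minute 35, plus 20-minute gap → minute 55). The latest of these is minute 55, so lens checking runs minute 55 to 55 + 10 = minute 65.
The final polish waits on lens checking (finishes minute 65), so it starts at minute 65 and finishes at 65 + 65 = minute 130.

130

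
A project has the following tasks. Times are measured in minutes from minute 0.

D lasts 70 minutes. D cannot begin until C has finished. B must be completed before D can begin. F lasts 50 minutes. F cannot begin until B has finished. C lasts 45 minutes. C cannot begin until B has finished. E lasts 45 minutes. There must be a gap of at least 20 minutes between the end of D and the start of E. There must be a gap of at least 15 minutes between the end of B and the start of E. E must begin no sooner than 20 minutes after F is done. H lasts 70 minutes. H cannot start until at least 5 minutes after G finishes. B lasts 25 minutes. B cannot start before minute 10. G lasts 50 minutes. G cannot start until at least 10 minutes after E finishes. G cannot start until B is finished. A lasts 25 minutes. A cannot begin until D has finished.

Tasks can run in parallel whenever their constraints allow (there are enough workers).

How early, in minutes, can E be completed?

After its own release at minute 10, B can start at minute 10 and finishes at minute 35.
F cannot begin until B (finishes minute 35). It runs from minute 35 to 35 + 50 = minute 85.
After B (finishes minute 35), C can start at minute 35 and finishes at minute 80.
D has to wait for C (finishes minute 80); B (finishes minute 35). The latest of these is minute 80, so D runs minute 80 to 80 + 70 = minute 150.
E has to wait for D (finishes minute 150, plus 20-minute gap → minute 170); B (finishes minute 35, plus 15-minute gap → minute 50); F (finishes minute 85, plus 20-minute gap → minute 105). The latest of these is minute 170, so E runs minute 170 to 170 + 45 = minute 215.

215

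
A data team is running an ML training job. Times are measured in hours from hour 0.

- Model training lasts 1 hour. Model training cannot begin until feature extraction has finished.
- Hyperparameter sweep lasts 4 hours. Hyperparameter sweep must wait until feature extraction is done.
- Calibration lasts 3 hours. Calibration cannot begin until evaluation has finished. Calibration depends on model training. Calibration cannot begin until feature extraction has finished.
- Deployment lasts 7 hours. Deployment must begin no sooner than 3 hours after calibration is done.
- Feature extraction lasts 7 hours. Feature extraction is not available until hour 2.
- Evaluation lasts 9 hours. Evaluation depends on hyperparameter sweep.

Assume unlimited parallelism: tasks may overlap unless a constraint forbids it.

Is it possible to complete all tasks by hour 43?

Feature extraction cannot begin until its own release at hour 2. It runs from hour 2 to 2 + 7 = hour 9.
After feature extraction (finishes hour 9), model training can start at hour 9 and finishes at hour 10.
Hyperparameter sweep cannot begin until feature extraction (finishes hour 9). It runs from hour 9 to 9 + 4 = hour 13.
After hyperparameter sweep (finishes hour 13), evaluation can start at hour 13 and finishes at hour 22.
For calibration: evaluation (finishes hour 22); model training (finishes hour 10); feature extraction (finishes hour 9). Taking the maximum gives a start of hour 22, and it finishes at 22 + 3 = hour 25.
After calibration (finishes hour 25, plus 3-hour gap → hour 28), deployment can start at hour 28 and finishes at hour 35.
Every task is finished by hour 35, which is no later than the deadline of 43, so the schedule is feasible.

Yes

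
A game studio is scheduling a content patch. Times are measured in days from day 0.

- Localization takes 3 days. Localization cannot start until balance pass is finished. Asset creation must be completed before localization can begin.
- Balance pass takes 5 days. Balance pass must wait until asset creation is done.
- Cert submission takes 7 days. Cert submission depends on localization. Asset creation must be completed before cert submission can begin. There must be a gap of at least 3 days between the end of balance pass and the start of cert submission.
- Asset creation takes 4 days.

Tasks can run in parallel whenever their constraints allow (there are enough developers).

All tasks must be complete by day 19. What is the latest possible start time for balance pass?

4

Nothing follows cert submission; the deadline of day 19 is its only limit. It must start by 19 − 7 = day 12.
Localization feeds into cert submission (must start by day 12); so localization must finish by day 12 and therefore start by day 9.
Balance pass has several dependents: localization (must start by day 9); cert submission (must start by day 12, minus 3-day gap → day 9). The earliest of those limits is day 9, so balance pass must start by 9 − 5 = day 4.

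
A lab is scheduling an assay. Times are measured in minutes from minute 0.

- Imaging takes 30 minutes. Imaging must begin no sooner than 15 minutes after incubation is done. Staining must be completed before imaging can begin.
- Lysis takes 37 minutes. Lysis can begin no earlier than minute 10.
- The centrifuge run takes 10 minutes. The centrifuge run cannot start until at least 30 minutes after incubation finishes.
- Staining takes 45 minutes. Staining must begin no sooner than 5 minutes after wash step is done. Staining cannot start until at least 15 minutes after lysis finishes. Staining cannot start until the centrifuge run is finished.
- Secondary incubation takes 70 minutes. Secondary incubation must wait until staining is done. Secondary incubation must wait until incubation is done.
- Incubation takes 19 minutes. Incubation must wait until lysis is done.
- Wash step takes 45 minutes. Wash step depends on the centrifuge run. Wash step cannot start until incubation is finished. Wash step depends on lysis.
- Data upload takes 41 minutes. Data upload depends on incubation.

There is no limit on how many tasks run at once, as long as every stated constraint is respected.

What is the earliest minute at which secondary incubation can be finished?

Lysis cannot begin until its own release at minute 10. It runs from minute 10 to 10 + 37 = minute 47.
Incubation cannot begin until lysis (finishes minute 47). It runs from minute 47 to 47 + 19 = minute 66.
The centrifuge run cannot begin until incubation (finishes minute 66, plus 30-minute gap → minute 96). It runs from minute 96 to 96 + 10 = minute 106.
Wash step needs all of the centrifuge run (finishes minute 106); incubation (finishes minute 66); lysis (finishes minute 47). That puts its earliest start at minute 106; it finishes at 106 + 45 = minute 151.
Staining cannot start until wash step (finishes minute 151, plus 5-minute gap → minute 156); lysis (finishes minute 47, plus 15-minute gap → minute 62); the centrifuge run (finishes minute 106). The controlling bound is minute 156, so staining finishes at 156 + 45 = minute 201.
Secondary incubation cannot start until staining (finishes minute 201); incubation (finishes minute 66). The controlling bound is minute 201, so secondary incubation finishes at 201 + 70 = minute 271.

271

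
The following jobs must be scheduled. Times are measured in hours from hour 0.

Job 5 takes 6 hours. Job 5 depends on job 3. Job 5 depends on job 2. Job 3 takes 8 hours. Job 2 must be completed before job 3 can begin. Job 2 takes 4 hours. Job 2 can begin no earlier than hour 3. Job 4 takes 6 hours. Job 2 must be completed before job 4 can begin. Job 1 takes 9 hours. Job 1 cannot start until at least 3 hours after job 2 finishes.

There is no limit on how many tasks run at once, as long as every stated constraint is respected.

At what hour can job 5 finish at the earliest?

Job 2 waits on its own release at hour 3, so it starts at hour 3 and finishes at 3 + 4 = hour 7.
Job 3 waits on job 2 (finishes hour 7), so it starts at hour 7 and finishes at 7 + 8 = hour 15.
Job 5 cannot start until job 3 (finishes hour 15); job 2 (finishes hour 7). The controlling bound is hour 15, so job 5 finishes at 15 + 6 = hour 21.

21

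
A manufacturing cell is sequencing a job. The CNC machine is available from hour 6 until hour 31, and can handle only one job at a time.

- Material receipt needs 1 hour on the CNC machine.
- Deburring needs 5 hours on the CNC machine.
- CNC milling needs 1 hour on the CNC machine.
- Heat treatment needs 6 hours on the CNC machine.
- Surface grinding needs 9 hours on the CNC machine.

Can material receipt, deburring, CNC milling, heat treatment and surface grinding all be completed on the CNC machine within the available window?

Yes

The CNC machine window is 31 − 6 = 25 hours.
Running back to back, the jobs need 1 + 5 + 1 + 6 + 9 = 22 hours on the CNC machine.
Since 22 ≤ 25, they fit within the window.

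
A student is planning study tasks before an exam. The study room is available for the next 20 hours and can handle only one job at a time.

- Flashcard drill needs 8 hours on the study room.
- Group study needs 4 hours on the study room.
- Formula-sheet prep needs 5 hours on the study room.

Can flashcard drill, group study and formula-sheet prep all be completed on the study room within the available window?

Running back to back, the jobs need 8 + 4 + 5 = 17 hours on the study room.
Since 17 ≤ 20, they fit within the window.

Yes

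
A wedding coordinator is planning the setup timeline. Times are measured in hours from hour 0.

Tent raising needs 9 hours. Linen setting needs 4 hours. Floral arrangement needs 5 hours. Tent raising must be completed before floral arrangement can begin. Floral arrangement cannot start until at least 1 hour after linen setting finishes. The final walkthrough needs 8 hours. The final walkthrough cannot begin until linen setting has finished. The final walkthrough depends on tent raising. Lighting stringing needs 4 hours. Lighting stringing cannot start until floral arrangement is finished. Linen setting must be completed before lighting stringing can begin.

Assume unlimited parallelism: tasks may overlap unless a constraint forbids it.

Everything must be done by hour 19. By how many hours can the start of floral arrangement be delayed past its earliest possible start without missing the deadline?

Nothing blocks linen setting, so it runs from hour 0 to hour 4.
Tent raising can start immediately at hour 0; it finishes at hour 9.
For floral arrangement: tent raising (finishes hour 9); linen setting (finishes hour 4, plus 1-hour gap → hour 5). Taking the maximum gives a start of hour 9, and it finishes at 9 + 5 = hour 14.

Working backward from the deadline:
Lighting stringing has no dependents, so it just needs to finish by hour 19. Starting by 19 − 4 = hour 15 achieves that.
Since lighting stringing (must start by hour 15) depends on it, floral arrangement must finish by hour 15. Backing off its 5-hour duration gives a latest start of hour 10.
So floral arrangement can start as early as hour 9 and as late as hour 10, giving 10 − 9 = 1 hour of slack.

1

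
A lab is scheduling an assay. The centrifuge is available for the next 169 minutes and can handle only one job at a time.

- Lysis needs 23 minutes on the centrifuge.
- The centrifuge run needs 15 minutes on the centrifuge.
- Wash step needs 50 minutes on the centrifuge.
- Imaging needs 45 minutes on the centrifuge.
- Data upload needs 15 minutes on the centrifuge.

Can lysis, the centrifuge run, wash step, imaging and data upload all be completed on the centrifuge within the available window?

Running back to back, the jobs need 23 + 15 + 50 + 45 + 15 = 148 minutes on the centrifuge.
Since 148 ≤ 169, they fit within the window.

Yes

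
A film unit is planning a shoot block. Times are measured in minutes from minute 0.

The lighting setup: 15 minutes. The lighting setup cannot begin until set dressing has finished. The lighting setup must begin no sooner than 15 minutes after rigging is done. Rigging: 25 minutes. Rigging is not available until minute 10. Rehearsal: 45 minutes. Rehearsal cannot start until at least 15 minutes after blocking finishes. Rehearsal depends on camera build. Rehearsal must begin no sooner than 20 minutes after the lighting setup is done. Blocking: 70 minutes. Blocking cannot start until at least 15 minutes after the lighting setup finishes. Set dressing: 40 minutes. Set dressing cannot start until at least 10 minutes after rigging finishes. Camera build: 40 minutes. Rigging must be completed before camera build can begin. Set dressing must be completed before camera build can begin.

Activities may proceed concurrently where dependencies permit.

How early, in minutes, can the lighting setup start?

85

After its own release at minute 10, rigging can start at minute 10 and finishes at minute 35.
Set dressing cannot begin until rigging (finishes minute 35, plus 10-minute gap → minute 45). It runs from minute 45 to 45 + 40 = minute 85.
The lighting setup waits on set dressing (finishes minute 85); rigging (finishes minute 35, plus 15-minute gap → minute 50). The latest of these is minute 85, which is the earliest the lighting setup can start.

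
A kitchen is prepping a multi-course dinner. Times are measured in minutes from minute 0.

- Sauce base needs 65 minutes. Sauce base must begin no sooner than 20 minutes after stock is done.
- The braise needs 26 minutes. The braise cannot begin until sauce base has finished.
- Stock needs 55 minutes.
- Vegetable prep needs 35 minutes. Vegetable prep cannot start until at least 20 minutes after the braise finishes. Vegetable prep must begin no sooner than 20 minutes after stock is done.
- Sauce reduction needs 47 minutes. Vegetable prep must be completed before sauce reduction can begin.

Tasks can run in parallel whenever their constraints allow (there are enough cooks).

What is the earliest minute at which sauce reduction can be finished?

Stock can start immediately at minute 0; it finishes at minute 55.
After stock (finishes minute 55, plus 20-minute gap → minute 75), sauce base can start at minute 75 and finishes at minute 140.
The braise waits on sauce base (finishes minute 140), so it starts at minute 140 and finishes at 140 + 26 = minute 166.
Vegetable prep has to wait for the braise (finishes minute 166, plus 20-minute gap → minute 186); stock (finishes minute 55, plus 20-minute gap → minute 75). The latest of these is minute 186, so vegetable prep runs minute 186 to 186 + 35 = minute 221.
Sauce reduction cannot begin until vegetable prep (finishes minute 221). It runs from minute 221 to 221 + 47 = minute 268.

268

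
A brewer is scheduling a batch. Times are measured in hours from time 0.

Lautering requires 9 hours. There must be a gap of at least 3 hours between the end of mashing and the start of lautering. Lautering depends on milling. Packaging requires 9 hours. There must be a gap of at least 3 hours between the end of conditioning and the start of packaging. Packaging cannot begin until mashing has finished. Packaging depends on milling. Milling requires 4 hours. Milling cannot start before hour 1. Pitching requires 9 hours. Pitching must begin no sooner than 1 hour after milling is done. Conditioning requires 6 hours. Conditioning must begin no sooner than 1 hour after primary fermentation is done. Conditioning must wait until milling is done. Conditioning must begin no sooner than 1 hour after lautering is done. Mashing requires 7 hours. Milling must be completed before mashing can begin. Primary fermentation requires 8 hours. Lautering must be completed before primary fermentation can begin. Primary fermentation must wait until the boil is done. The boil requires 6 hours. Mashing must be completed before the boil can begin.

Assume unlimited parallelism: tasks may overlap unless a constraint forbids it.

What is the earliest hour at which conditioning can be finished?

After its own release at hour 1, milling can start at hour 1 and finishes at hour 5.
Mashing waits on milling (finishes hour 5), so it starts at hour 5 and finishes at 5 + 7 = hour 12.
After mashing (finishes hour 12), the boil can start at hour 12 and finishes at hour 18.
Lautering needs all of mashing (finishes hour 12, plus 3-hour gap → hour 15); milling (finishes hour 5). That puts its earliest start at hour 15; it finishes at 15 + 9 = hour 24.
Primary fermentation cannot start until lautering (finishes hour 24); the boil (finishes hour 18). The controlling bound is hour 24, so primary fermentation finishes at 24 + 8 = hour 32.
Conditioning has to wait for primary fermentation (finishes hour 32, plus 1-hour gap → hour 33); milling (finishes hour 5); lautering (finishes hour 24, plus 1-hour gap → hour 25). The latest of these is hour 33, so conditioning runs hour 33 to 33 + 6 = hour 39.

39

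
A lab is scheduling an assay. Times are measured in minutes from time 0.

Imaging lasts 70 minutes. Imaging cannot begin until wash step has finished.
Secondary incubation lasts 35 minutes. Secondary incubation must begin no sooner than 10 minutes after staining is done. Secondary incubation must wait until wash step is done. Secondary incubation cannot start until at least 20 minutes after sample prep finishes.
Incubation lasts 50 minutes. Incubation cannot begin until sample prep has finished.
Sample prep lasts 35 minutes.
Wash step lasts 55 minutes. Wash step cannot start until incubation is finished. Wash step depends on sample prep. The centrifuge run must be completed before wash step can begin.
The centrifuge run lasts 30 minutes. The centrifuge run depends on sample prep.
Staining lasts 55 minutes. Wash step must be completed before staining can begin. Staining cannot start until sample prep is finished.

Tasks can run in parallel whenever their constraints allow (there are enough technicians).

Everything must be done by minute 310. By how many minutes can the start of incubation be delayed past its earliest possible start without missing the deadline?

70

Sample prep can start immediately at minute 0; it finishes at minute 35.
After sample prep (finishes minute 35), incubation can start at minute 35 and finishes at minute 85.

Working backward from the deadline:
To finish by minute 310, secondary incubation (duration 35) must start no later than minute 275.
Staining has to be done before secondary incubation (must start by minute 275, minus 10-minute gap → minute 265). That means finishing by minute 265, i.e. starting by 265 − 55 = minute 210.
Imaging must finish by minute 310; it takes 70 minutes, so it must start by 310 − 70 = minute 240.
For wash step: staining (must start by minute 210); secondary incubation (must start by minute 275); imaging (must start by minute 240). The most restrictive is minute 210; with a 55-minute duration, wash step must start by minute 155.
Incubation must finish before wash step (must start by minute 155). With a 50-minute duration, incubation must start by 155 − 50 = minute 105.
So incubation can start as early as minute 35 and as late as minute 105, giving 105 − 35 = 70 minutes of slack.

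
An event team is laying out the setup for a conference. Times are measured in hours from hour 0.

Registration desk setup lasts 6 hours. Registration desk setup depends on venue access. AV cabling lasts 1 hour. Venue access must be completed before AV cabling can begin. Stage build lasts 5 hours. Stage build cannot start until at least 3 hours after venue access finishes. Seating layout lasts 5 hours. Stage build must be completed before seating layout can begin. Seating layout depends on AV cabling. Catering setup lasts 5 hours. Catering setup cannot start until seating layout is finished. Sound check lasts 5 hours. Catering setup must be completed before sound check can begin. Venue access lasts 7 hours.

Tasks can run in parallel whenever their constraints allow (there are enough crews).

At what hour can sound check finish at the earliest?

Venue access has no prerequisites, so it starts at hour 0 and finishes at hour 7.
After venue access (finishes hour 7), AV cabling can start at hour 7 and finishes at hour 8.
After venue access (finishes hour 7, plus 3-hour gap → hour 10), stage build can start at hour 10 and finishes at hour 15.
For seating layout: stage build (finishes hour 15); AV cabling (finishes hour 8). Taking the maximum gives a start of hour 15, and it finishes at 15 + 5 = hour 20.
Catering setup waits on seating layout (finishes hour 20), so it starts at hour 20 and finishes at 20 + 5 = hour 25.
Sound check waits on catering setup (finishes hour 25), so it starts at hour 25 and finishes at 25 + 5 = hour 30.

30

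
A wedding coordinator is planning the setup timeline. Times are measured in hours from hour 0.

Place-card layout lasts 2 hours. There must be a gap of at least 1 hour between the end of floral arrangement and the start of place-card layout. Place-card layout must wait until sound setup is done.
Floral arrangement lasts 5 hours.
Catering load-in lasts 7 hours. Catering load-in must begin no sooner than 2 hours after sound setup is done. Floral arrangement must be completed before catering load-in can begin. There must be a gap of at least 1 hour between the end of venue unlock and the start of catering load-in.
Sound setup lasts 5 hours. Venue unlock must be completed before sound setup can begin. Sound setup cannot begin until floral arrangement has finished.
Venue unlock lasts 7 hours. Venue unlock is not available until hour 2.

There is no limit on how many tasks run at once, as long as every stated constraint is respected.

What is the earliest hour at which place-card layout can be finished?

16

Nothing blocks floral arrangement, so it runs from hour 0 to hour 5.
After its own release at hour 2, venue unlock can start at hour 2 and finishes at hour 9.
Sound setup cannot start until venue unlock (finishes hour 9); floral arrangement (finishes hour 5). The controlling bound is hour 9, so sound setup finishes at 9 + 5 = hour 14.
Place-card layout has to wait for floral arrangement (finishes hour 5, plus 1-hour gap → hour 6); sound setup (finishes hour 14). The latest of these is hour 14, so place-card layout runs hour 14 to 14 + 2 = hour 16.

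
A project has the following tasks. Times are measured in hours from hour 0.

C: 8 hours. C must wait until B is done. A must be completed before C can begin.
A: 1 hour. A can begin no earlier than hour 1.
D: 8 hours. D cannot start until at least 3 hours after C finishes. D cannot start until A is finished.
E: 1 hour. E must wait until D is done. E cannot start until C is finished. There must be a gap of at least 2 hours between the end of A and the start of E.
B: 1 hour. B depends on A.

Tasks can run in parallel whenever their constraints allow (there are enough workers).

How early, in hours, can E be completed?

23

A cannot begin until its own release at hour 1. It runs from hour 1 to 1 + 1 = hour 2.
After A (finishes hour 2), B can start at hour 2 and finishes at hour 3.
C needs all of B (finishes hour 3); A (finishes hour 2). That puts its earliest start at hour 3; it finishes at 3 + 8 = hour 11.
For D: C (finishes hour 11, plus 3-hour gap → hour 14); A (finishes hour 2). Taking the maximum gives a start of hour 14, and it finishes at 14 + 8 = hour 22.
E has to wait for D (finishes hour 22); C (finishes hour 11); A (finishes hour 2, plus 2-hour gap → hour 4). The latest of these is hour 22, so E runs hour 22 to 22 + 1 = hour 23.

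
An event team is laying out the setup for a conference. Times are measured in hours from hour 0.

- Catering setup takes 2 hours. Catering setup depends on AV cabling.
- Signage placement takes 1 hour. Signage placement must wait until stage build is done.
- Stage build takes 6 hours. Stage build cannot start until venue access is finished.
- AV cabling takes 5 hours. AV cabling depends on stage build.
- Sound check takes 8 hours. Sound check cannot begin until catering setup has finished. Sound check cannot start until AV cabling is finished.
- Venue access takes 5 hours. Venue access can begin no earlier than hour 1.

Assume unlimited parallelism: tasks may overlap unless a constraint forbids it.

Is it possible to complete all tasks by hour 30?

Venue access cannot begin until its own release at hour 1. It runs from hour 1 to 1 + 5 = hour 6.
After venue access (finishes hour 6), stage build can start at hour 6 and finishes at hour 12.
Signage placement cannot begin until stage build (finishes hour 12). It runs from hour 12 to 12 + 1 = hour 13.
After stage build (finishes hour 12), AV cabling can start at hour 12 and finishes at hour 17.
After AV cabling (finishes hour 17), catering setup can start at hour 17 and finishes at hour 19.
For sound check: catering setup (finishes hour 19); AV cabling (finishes hour 17). Taking the maximum gives a start of hour 19, and it finishes at 19 + 8 = hour 27.
Every task is finished by hour 27, which is no later than the deadline of 30, so the schedule is feasible.

Yes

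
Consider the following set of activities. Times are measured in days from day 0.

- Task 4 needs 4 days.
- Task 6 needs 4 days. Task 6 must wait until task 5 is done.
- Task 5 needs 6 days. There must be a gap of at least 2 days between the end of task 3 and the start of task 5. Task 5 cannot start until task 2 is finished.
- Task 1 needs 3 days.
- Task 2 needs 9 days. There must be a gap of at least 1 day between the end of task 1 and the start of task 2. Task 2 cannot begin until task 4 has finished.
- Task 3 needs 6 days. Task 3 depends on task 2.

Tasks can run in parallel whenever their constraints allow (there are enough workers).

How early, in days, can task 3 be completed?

Task 4 has no prerequisites, so it starts at day 0 and finishes at day 4.
Nothing blocks task 1, so it runs from day 0 to day 3.
Task 2 cannot start until task 1 (finishes day 3, plus 1-day gap → day 4); task 4 (finishes day 4). The controlling bound is day 4, so task 2 finishes at 4 + 9 = day 13.
Task 3 cannot begin until task 2 (finishes day 13). It runs from day 13 to 13 + 6 = day 19.

19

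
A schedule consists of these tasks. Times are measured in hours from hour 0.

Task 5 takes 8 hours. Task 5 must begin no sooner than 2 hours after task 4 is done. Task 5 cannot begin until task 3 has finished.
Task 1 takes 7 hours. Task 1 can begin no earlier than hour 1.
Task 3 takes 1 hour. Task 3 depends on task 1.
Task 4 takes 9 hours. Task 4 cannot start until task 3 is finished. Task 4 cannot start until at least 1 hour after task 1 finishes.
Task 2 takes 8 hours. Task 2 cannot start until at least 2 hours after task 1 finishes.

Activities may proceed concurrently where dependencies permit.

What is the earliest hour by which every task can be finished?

28

Task 1 cannot begin until its own release at hour 1. It runs from hour 1 to 1 + 7 = hour 8.
After task 1 (finishes hour 8), task 3 can start at hour 8 and finishes at hour 9.
Task 4 needs all of task 3 (finishes hour 9); task 1 (finishes hour 8, plus 1-hour gap → hour 9). That puts its earliest start at hour 9; it finishes at 9 + 9 = hour 18.
Task 5 cannot start until task 4 (finishes hour 18, plus 2-hour gap → hour 20); task 3 (finishes hour 9). The controlling bound is hour 20, so task 5 finishes at 20 + 8 = hour 28.
After task 1 (finishes hour 8, plus 2-hour gap → hour 10), task 2 can start at hour 10 and finishes at hour 18.
All tasks are finished once the last one completes. Finish times: Task 1 at 8, Task 2 at 18, Task 3 at 9, Task 4 at 18, Task 5 at 28. The latest is hour 28.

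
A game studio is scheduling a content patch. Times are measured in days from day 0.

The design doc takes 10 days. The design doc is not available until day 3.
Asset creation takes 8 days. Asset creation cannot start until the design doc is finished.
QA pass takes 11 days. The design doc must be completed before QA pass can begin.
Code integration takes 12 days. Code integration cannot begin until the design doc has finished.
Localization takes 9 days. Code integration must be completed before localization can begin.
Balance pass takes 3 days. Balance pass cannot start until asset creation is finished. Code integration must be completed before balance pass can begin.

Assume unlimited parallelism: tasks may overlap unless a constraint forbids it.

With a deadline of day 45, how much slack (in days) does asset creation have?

21

The design doc waits on its own release at day 3, so it starts at day 3 and finishes at 3 + 10 = day 13.
Asset creation waits on the design doc (finishes day 13), so it starts at day 13 and finishes at 13 + 8 = day 21.

Working backward from the deadline:
To finish by day 45, balance pass (duration 3) must start no later than day 42.
Since balance pass (must start by day 42) depends on it, asset creation must finish by day 42. Backing off its 8-day duration gives a latest start of day 34.
So asset creation can start as early as day 13 and as late as day 34, giving 34 − 13 = 21 days of slack.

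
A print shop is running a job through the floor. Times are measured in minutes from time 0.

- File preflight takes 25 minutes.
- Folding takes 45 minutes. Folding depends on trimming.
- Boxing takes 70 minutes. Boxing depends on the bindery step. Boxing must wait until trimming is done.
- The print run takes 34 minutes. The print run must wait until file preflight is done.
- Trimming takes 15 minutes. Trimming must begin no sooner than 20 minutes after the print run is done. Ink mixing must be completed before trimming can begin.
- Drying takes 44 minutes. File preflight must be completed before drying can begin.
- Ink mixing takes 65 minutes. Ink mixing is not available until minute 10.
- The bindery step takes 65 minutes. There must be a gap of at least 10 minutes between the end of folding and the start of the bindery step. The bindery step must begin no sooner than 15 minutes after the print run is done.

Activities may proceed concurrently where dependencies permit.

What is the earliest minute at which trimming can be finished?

After its own release at minute 10, ink mixing can start at minute 10 and finishes at minute 75.
Nothing blocks file preflight, so it runs from minute 0 to minute 25.
After file preflight (finishes minute 25), the print run can start at minute 25 and finishes at minute 59.
Trimming needs all of the print run (finishes minute 59, plus 20-minute gap → minute 79); ink mixing (finishes minute 75). That puts its earliest start at minute 79; it finishes at 79 + 15 = minute 94.

94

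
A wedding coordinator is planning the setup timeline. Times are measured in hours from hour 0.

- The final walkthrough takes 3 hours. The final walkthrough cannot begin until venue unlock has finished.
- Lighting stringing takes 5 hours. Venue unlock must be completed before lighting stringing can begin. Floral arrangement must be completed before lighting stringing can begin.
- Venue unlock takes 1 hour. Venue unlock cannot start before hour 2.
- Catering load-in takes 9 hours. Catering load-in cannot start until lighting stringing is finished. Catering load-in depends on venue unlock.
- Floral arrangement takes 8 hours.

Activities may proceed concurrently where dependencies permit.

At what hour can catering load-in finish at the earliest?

22

Nothing blocks floral arrangement, so it runs from hour 0 to hour 8.
Venue unlock cannot begin until its own release at hour 2. It runs from hour 2 to 2 + 1 = hour 3.
Lighting stringing cannot start until venue unlock (finishes hour 3); floral arrangement (finishes hour 8). The controlling bound is hour 8, so lighting stringing finishes at 8 + 5 = hour 13.
Catering load-in needs all of lighting stringing (finishes hour 13); venue unlock (finishes hour 3). That puts its earliest start at hour 13; it finishes at 13 + 9 = hour 22.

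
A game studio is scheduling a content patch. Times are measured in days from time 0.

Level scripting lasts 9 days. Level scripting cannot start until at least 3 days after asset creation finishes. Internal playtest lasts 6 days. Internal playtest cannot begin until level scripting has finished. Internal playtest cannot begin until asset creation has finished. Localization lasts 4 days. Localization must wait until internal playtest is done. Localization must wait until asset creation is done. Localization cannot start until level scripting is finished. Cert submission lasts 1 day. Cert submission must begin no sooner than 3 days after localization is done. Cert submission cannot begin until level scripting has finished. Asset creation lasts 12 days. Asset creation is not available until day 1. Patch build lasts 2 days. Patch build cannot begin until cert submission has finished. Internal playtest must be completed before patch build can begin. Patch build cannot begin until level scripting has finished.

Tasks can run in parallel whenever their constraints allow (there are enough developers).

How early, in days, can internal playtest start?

Asset creation cannot begin until its own release at day 1. It runs from day 1 to 1 + 12 = day 13.
Level scripting waits on asset creation (finishes day 13, plus 3-day gap → day 16), so it starts at day 16 and finishes at 16 + 9 = day 25.
Internal playtest waits on level scripting (finishes day 25); asset creation (finishes day 13). The latest of these is day 25, which is the earliest internal playtest can start.

25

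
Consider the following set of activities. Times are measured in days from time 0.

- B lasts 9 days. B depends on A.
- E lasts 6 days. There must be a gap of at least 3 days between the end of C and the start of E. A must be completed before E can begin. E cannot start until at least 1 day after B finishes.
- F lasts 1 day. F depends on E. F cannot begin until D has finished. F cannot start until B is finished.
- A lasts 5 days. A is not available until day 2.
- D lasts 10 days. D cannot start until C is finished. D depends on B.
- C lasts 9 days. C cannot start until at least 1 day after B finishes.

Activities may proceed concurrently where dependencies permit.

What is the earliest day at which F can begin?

36

A cannot begin until its own release at day 2. It runs from day 2 to 2 + 5 = day 7.
B waits on A (finishes day 7), so it starts at day 7 and finishes at 7 + 9 = day 16.
C waits on B (finishes day 16, plus 1-day gap → day 17), so it starts at day 17 and finishes at 17 + 9 = day 26.
E has to wait for C (finishes day 26, plus 3-day gap → day 29); A (finishes day 7); B (finishes day 16, plus 1-day gap → day 17). The latest of these is day 29, so E runs day 29 to 29 + 6 = day 35.
For D: C (finishes day 26); B (finishes day 16). Taking the maximum gives a start of day 26, and it finishes at 26 + 10 = day 36.
F waits on E (finishes day 35); D (finishes day 36); B (finishes day 16). The latest of these is day 36, which is the earliest F can start.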